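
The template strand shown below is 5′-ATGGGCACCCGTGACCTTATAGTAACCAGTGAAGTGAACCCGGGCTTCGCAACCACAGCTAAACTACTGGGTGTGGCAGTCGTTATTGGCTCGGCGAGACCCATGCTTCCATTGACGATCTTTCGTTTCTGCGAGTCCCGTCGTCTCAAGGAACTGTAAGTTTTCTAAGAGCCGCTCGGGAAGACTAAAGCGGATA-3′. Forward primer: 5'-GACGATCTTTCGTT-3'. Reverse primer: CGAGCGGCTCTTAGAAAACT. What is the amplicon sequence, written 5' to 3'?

5'-GACGATCTTTCGTTTCTGCGAGTCCCGTCGTCTCAAGGAACTGTAAGTTTTCTAAGAGCCGCTCG-3'

Scanning the template, GACGATCTTTCGTT occurs at positions 114–127; this primer anneals to the bottom strand there with its 3' end pointing downstream.
The reverse primer's reverse complement is AGTTTTCTAAGAGCCGCTCG, which matches the template at positions 159–178.
The product is the template from position 114 through 178 (65 bp).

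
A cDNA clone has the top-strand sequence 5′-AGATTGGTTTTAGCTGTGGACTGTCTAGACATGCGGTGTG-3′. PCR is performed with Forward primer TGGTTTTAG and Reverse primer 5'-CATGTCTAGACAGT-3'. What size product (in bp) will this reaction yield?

Forward primer TGGTTTTAG is found on the top strand at positions 5–13.
The reverse primer's reverse complement is ACTGTCTAGACATG, which matches the template at positions 20–33.
The product runs from position 5 to position 33, so its length is 33 − 5 + 1 = 29 bp.

29 bp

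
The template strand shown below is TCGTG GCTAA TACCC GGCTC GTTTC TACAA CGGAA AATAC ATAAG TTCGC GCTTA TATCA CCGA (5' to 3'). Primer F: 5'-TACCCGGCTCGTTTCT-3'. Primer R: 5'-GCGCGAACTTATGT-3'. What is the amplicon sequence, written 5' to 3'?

Scanning the template, TACCCGGCTCGTTTCT occurs at positions 11–26; this primer anneals to the bottom strand there with its 3' end pointing downstream.
Taking the reverse complement of GCGCGAACTTATGT gives ACATAAGTTCGCGC, found at positions 39–52 on the template; the primer anneals here to the top strand with its 3' end pointing upstream.
The product is the template from position 11 through 52 (42 bp).

5'-TACCCGGCTCGTTTCTACAACGGAAAATACATAAGTTCGCGC-3'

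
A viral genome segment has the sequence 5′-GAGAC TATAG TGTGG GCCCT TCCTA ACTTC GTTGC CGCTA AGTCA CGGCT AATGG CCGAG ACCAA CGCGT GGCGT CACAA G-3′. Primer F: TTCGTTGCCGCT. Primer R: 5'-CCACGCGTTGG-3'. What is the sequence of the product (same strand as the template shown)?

5'-TTCGTTGCCGCTAAGTCACGGCTAATGGCCGAGACCAACGCGTGG-3'

Forward primer TTCGTTGCCGCT is found on the top strand at positions 28–39.
The reverse primer's reverse complement is CCAACGCGTGG, which matches the template at positions 62–72.
The product is the template from position 28 through 72 (45 bp).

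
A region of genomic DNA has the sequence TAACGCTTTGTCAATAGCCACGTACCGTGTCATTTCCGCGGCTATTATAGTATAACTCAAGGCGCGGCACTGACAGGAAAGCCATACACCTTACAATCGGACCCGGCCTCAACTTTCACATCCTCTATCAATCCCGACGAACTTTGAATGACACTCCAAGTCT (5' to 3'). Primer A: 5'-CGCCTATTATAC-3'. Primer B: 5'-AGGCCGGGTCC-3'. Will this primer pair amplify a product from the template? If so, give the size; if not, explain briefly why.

Primer A (CGCCTATTATAC) does not match the top strand, and its reverse complement GTATAATAGGCG does not match either.
With no annealing site for primer A, no amplification occurs.

No product — primer A has no binding site in the template.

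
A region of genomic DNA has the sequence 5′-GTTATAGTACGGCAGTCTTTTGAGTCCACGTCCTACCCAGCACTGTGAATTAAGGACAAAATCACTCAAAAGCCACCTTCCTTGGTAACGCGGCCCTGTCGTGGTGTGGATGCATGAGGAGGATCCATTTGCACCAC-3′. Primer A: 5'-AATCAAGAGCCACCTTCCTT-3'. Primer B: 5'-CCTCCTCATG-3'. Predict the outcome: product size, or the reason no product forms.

Primer A (AATCAAGAGCCACCTTCCTT) does not match the top strand, and its reverse complement AAGGAAGGTGGCTCTTGATT does not match either.
With no annealing site for primer A, no amplification occurs.

No product — primer A has no binding site in the template.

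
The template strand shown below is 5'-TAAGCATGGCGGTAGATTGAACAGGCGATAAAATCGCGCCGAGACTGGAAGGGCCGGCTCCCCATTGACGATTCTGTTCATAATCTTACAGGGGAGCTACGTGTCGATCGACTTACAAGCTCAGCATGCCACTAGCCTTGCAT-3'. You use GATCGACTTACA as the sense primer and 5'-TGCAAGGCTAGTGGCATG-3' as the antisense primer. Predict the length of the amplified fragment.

37 bp

Scanning the template, GATCGACTTACA occurs at positions 106–117; this primer anneals to the bottom strand there with its 3' end pointing downstream.
Reverse complement of the reverse primer: CATGCCACTAGCCTTGCA. This occurs on the top strand at positions 125–142.
The product runs from position 106 to position 142, so its length is 142 − 106 + 1 = 37 bp.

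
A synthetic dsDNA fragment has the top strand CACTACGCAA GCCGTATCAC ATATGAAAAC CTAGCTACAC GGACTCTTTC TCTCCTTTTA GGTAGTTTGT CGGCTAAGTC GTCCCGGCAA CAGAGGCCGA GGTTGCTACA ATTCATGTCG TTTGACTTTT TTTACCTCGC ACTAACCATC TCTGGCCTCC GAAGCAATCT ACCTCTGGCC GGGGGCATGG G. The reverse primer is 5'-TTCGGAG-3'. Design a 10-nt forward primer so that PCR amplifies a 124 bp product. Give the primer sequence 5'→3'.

The reverse primer's reverse complement CTCCGAA matches the template at positions 157–163, so the product ends at position 163.
A 124 bp product then starts at position 163 − 124 + 1 = 40.
The forward primer is identical to the top strand there: CGGACTCTTT.

5'-CGGACTCTTT-3'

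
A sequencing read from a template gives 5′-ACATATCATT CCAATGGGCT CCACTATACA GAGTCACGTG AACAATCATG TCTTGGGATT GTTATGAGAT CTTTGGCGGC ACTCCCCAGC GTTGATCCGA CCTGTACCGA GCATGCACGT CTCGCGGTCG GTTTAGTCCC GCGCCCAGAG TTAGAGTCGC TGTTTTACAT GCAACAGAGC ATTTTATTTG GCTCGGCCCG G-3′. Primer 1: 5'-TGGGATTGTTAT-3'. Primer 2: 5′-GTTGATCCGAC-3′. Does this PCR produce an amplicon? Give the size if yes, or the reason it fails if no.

No product — both primers anneal to the same strand and extend in the same direction.

Primer 1 (TGGGATTGTTAT) matches the top strand at positions 54–65 (3' end points downstream).
Primer 2 (GTTGATCCGAC) also matches the top strand directly, at positions 91–101 — its reverse complement GTCGGATCAAC is not present.
Both primers anneal to the bottom strand with 3' ends pointing the same way, so neither can prime synthesis back toward the other.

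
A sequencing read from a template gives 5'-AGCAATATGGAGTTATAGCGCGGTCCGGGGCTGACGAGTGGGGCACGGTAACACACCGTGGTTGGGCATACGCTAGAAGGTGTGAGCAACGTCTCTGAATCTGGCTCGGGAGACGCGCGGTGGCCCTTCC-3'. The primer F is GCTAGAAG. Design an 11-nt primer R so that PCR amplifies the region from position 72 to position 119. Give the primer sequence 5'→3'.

5'-CGCGCGTCTCC-3'

The product's 3' end on the top strand is position 119.
The reverse primer anneals to the top strand over positions 109–119, i.e. to GGAGACGCGCG.
Its sequence written 5'→3' is the reverse complement: CGCGCGTCTCC.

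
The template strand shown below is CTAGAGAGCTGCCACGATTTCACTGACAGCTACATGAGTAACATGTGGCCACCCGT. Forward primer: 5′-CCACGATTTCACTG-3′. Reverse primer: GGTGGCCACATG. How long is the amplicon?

42 bp

Scanning the template, CCACGATTTCACTG occurs at positions 12–25; this primer anneals to the bottom strand there with its 3' end pointing downstream.
The reverse primer's reverse complement is CATGTGGCCACC, which matches the template at positions 42–53.
Product length = (reverse-primer end) − (forward-primer start) + 1 = 53 − 12 + 1 = 42 bp.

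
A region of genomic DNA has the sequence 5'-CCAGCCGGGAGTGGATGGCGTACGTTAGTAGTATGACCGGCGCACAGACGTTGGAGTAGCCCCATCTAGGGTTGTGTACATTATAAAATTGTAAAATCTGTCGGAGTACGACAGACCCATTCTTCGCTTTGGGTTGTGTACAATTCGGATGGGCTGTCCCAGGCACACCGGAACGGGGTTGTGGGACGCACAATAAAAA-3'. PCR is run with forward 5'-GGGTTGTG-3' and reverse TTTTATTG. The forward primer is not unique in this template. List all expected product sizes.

The forward primer GGGTTGTG matches the top strand at positions 69–76, 131–138, 176–183.
The reverse primer's reverse complement is CAATAAAA, matching at positions 191–198.
Each forward site pairs with the reverse site to give a product ending at position 198: sizes 130, 68, 23 bp.

130 bp, 68 bp, 23 bp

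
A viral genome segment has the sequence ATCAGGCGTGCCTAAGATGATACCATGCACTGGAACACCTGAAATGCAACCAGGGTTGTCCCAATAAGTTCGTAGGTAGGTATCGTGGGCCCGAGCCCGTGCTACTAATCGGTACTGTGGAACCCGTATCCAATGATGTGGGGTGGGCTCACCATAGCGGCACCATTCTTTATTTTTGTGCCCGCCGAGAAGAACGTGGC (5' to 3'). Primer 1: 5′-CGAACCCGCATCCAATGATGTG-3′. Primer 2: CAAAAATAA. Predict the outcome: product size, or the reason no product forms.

No product — primer 1 has no binding site in the template.

Primer 1 (CGAACCCGCATCCAATGATGTG) does not match the top strand, and its reverse complement CACATCATTGGATGCGGGTTCG does not match either.
With no annealing site for primer 1, no amplification occurs.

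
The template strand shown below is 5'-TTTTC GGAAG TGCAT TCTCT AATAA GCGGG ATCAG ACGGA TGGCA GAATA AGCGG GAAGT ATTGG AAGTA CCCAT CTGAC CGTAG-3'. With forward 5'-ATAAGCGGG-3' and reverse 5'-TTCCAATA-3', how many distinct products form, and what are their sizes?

Two products: 46 bp, 20 bp

The forward primer ATAAGCGGG matches the top strand at positions 22–30, 48–56.
The reverse primer's reverse complement is TATTGGAA, matching at positions 60–67.
Each forward site pairs with the reverse site to give a product ending at position 67: sizes 46, 20 bp.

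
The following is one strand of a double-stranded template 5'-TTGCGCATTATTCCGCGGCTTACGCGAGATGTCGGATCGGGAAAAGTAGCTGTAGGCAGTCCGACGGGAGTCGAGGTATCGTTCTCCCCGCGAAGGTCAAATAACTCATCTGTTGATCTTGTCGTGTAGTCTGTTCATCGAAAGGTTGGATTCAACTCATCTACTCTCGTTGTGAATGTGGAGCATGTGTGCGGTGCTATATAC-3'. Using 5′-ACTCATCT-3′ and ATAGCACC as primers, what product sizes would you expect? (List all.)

97 bp, 46 bp

The forward primer ACTCATCT matches the top strand at positions 104–111, 155–162.
The reverse primer's reverse complement is GGTGCTAT, matching at positions 193–200.
Each forward site pairs with the reverse site to give a product ending at position 200: sizes 97, 46 bp.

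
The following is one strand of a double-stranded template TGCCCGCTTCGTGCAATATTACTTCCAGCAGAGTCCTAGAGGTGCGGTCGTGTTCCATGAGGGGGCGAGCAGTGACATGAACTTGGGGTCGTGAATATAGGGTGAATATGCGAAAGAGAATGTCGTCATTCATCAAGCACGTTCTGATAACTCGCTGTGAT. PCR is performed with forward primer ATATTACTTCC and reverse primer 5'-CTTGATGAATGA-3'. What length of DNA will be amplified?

Scanning the template, ATATTACTTCC occurs at positions 16–26; this primer anneals to the bottom strand there with its 3' end pointing downstream.
The reverse primer's reverse complement is TCATTCATCAAG, which matches the template at positions 126–137.
The product runs from position 16 to position 137, so its length is 137 − 16 + 1 = 122 bp.

122 bp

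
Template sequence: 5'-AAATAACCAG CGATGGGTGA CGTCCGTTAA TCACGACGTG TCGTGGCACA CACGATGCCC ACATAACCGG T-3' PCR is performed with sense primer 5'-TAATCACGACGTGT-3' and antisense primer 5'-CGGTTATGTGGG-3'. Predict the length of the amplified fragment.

42 bp

The forward primer matches the template at positions 28–41.
Taking the reverse complement of CGGTTATGTGGG gives CCCACATAACCG, found at positions 58–69 on the template; the primer anneals here to the top strand with its 3' end pointing upstream.
Amplicon spans positions 28–69: 42 bp.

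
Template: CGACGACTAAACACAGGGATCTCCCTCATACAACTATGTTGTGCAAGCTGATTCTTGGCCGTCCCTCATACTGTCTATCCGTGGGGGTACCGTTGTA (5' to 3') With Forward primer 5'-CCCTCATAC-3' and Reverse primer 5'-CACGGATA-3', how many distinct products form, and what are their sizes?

The forward primer CCCTCATAC matches the top strand at positions 23–31, 63–71.
The reverse primer's reverse complement is TATCCGTG, matching at positions 76–83.
Each forward site pairs with the reverse site to give a product ending at position 83: sizes 61, 21 bp.

Two products: 61 bp, 21 bp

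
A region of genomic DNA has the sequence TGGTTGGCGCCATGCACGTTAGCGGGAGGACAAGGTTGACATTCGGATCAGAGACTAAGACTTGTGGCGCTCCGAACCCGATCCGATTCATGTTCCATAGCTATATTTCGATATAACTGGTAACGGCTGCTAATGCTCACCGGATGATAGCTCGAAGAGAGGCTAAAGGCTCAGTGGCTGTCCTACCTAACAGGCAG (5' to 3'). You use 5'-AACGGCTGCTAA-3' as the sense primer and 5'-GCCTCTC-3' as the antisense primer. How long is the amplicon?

Forward primer AACGGCTGCTAA is found on the top strand at positions 122–133.
Taking the reverse complement of GCCTCTC gives GAGAGGC, found at positions 157–163 on the template; the primer anneals here to the top strand with its 3' end pointing upstream.
The product runs from position 122 to position 163, so its length is 163 − 122 + 1 = 42 bp.

42 bp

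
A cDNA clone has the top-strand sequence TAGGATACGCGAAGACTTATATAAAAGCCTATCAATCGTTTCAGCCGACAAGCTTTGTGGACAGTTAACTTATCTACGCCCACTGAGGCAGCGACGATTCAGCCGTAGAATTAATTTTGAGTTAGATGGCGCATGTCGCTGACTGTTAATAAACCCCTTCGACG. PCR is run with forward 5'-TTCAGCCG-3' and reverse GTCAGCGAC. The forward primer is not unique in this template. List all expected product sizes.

The forward primer TTCAGCCG matches the top strand at positions 40–47, 98–105.
The reverse primer's reverse complement is GTCGCTGAC, matching at positions 135–143.
Each forward site pairs with the reverse site to give a product ending at position 143: sizes 104, 46 bp.

104 bp, 46 bp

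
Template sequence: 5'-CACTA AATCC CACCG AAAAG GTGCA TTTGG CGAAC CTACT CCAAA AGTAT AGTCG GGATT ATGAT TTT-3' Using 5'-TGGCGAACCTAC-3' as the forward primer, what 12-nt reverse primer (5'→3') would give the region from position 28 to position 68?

5'-AAAATCATAATC-3'

The product's 3' end on the top strand is position 68.
The reverse primer anneals to the top strand over positions 57–68, i.e. to GATTATGATTTT.
Its sequence written 5'→3' is the reverse complement: AAAATCATAATC.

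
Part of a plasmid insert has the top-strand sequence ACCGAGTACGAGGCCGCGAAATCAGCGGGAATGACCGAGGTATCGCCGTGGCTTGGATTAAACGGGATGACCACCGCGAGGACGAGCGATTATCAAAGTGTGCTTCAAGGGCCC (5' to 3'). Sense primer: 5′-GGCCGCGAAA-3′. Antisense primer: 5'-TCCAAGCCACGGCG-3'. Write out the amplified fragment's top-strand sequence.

Scanning the template, GGCCGCGAAA occurs at positions 12–21; this primer anneals to the bottom strand there with its 3' end pointing downstream.
Taking the reverse complement of TCCAAGCCACGGCG gives CGCCGTGGCTTGGA, found at positions 44–57 on the template; the primer anneals here to the top strand with its 3' end pointing upstream.
The product is the template from position 12 through 57 (46 bp).

5'-GGCCGCGAAATCAGCGGGAATGACCGAGGTATCGCCGTGGCTTGGA-3'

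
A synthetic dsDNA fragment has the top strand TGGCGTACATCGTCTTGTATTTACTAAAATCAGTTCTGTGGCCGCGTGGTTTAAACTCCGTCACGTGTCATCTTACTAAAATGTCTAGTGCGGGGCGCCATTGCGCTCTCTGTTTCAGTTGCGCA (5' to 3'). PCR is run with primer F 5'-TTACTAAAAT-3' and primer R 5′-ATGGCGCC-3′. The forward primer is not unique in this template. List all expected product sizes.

81 bp, 29 bp

The forward primer TTACTAAAAT matches the top strand at positions 21–30, 73–82.
The reverse primer's reverse complement is GGCGCCAT, matching at positions 94–101.
Each forward site pairs with the reverse site to give a product ending at position 101: sizes 81, 29 bp.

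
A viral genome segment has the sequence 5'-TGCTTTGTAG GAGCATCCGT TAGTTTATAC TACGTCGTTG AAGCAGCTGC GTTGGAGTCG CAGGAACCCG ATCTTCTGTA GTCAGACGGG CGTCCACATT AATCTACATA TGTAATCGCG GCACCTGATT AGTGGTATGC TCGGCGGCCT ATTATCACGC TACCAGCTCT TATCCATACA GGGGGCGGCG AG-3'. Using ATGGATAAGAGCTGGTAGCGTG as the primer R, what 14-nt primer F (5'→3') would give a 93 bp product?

5'-GACGGGCGTCCACA-3'

The reverse primer's reverse complement CACGCTACCAGCTCTTATCCAT matches the template at positions 156–177, so the product ends at position 177.
A 93 bp product then starts at position 177 − 93 + 1 = 85.
The forward primer is identical to the top strand there: GACGGGCGTCCACA.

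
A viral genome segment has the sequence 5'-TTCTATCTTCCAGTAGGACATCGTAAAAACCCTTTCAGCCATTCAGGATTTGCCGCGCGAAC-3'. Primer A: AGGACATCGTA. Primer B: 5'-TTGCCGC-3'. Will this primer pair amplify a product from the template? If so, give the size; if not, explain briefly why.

Primer A (AGGACATCGTA) matches the top strand at positions 15–25 (3' end points downstream).
Primer B (TTGCCGC) also matches the top strand directly, at positions 50–56 — its reverse complement GCGGCAA is not present.
Both primers anneal to the bottom strand with 3' ends pointing the same way, so neither can prime synthesis back toward the other.

No product — both primers anneal to the same strand and extend in the same direction.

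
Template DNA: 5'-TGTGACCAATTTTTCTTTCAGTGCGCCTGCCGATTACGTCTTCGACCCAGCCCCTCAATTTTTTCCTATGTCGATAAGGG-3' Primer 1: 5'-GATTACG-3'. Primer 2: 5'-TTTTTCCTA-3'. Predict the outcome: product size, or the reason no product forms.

No product — both primers anneal to the same strand and extend in the same direction.

Primer 1 (GATTACG) matches the top strand at positions 32–38 (3' end points downstream).
Primer 2 (TTTTTCCTA) also matches the top strand directly, at positions 60–68 — its reverse complement TAGGAAAAA is not present.
Both primers anneal to the bottom strand with 3' ends pointing the same way, so neither can prime synthesis back toward the other.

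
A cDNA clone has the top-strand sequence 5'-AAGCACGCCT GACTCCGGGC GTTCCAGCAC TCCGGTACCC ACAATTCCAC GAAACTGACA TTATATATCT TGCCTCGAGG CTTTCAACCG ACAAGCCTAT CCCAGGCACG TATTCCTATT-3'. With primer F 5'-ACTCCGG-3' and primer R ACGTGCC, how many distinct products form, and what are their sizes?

The forward primer ACTCCGG matches the top strand at positions 12–18, 29–35.
The reverse primer's reverse complement is GGCACGT, matching at positions 105–111.
Each forward site pairs with the reverse site to give a product ending at position 111: sizes 100, 83 bp.

Two products: 100 bp, 83 bp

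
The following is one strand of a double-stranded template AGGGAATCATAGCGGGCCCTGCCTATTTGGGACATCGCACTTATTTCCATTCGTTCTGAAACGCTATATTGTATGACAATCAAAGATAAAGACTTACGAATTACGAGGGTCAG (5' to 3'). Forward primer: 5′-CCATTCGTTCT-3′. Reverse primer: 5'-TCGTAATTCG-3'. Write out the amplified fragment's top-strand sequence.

The forward primer matches the template at positions 47–57.
The reverse primer's reverse complement is CGAATTACGA, which matches the template at positions 97–106.
The product is the template from position 47 through 106 (60 bp).

5'-CCATTCGTTCTGAAACGCTATATTGTATGACAATCAAAGATAAAGACTTACGAATTACGA-3'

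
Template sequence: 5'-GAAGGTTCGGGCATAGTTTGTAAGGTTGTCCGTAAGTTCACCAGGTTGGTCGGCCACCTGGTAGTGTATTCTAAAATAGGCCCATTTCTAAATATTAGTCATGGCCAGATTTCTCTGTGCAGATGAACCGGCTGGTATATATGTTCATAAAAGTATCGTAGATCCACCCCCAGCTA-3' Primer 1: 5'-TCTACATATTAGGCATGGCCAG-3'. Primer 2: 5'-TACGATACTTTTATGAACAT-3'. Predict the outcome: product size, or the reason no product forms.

No product — primer 1 has no binding site in the template.

Primer 1 (TCTACATATTAGGCATGGCCAG) does not match the top strand, and its reverse complement CTGGCCATGCCTAATATGTAGA does not match either.
With no annealing site for primer 1, no amplification occurs.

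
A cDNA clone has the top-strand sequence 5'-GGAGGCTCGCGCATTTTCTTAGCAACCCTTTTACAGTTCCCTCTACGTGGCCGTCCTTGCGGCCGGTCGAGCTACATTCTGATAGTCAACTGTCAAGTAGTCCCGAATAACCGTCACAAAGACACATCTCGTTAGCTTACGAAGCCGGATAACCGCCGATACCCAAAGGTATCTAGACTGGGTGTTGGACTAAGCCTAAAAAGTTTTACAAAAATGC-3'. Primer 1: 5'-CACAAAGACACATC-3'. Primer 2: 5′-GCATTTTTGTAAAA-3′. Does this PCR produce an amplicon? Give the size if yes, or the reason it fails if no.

Primer 1 (CACAAAGACACATC) matches the top strand at positions 115–128; it acts as a forward primer.
Primer 2's reverse complement is TTTTACAAAAATGC, matching the top strand at positions 204–217; it acts as a reverse primer.
The 3' ends face each other across positions 115–217, giving a 103 bp product.

Yes — a 103 bp product.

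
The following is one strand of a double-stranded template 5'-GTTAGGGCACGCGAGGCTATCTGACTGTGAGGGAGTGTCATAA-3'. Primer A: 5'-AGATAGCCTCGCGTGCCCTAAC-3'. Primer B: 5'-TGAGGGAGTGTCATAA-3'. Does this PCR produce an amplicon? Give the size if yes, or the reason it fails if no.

Primer A (AGATAGCCTCGCGTGCCCTAAC) has reverse complement GTTAGGGCACGCGAGGCTATCT, which matches the top strand at positions 1–22; primer A anneals to the top strand there with its 3' end pointing upstream toward position 1.
Primer B (TGAGGGAGTGTCATAA) matches the top strand directly at positions 28–43; it anneals to the bottom strand with its 3' end pointing downstream toward position 43.
The 3' ends diverge (primer A extends toward position 1, primer B toward position 43), so the primers never converge on a shared product.

No product — the primers' 3' ends point away from each other.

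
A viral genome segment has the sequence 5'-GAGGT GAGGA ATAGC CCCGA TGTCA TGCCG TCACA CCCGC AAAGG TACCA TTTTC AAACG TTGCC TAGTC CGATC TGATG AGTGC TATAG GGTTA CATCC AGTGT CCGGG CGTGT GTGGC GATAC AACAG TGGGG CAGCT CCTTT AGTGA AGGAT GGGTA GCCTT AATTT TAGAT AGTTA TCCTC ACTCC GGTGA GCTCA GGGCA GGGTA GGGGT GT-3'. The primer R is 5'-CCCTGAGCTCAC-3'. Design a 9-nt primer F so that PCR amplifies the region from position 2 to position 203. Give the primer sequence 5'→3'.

5'-AGGTGAGGA-3'

The reverse primer's reverse complement GTGAGCTCAGGG matches the template at positions 192–203; the product starts at position 2.
The forward primer is identical to the top strand over positions 2–10: AGGTGAGGA.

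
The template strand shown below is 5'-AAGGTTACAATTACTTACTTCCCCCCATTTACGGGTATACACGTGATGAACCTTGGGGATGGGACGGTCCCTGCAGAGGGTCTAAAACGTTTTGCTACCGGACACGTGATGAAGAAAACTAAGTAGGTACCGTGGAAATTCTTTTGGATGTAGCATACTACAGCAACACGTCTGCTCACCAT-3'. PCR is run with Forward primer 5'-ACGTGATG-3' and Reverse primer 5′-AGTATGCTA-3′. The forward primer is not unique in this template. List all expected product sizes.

119 bp, 56 bp

The forward primer ACGTGATG matches the top strand at positions 41–48, 104–111.
The reverse primer's reverse complement is TAGCATACT, matching at positions 151–159.
Each forward site pairs with the reverse site to give a product ending at position 159: sizes 119, 56 bp.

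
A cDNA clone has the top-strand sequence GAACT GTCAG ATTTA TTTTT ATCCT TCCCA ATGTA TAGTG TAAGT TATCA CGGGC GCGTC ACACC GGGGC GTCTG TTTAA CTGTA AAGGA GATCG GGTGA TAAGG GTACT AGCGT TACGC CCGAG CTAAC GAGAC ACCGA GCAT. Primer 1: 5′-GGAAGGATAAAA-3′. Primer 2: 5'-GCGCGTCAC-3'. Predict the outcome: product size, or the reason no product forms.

No product — the primers' 3' ends point away from each other.

Primer 1 (GGAAGGATAAAA) has reverse complement TTTTATCCTTCC, which matches the top strand at positions 17–28; primer 1 anneals to the top strand there with its 3' end pointing upstream toward position 17.
Primer 2 (GCGCGTCAC) matches the top strand directly at positions 54–62; it anneals to the bottom strand with its 3' end pointing downstream toward position 62.
The 3' ends diverge (primer 1 extends toward position 1, primer 2 toward position 144), so the primers never converge on a shared product.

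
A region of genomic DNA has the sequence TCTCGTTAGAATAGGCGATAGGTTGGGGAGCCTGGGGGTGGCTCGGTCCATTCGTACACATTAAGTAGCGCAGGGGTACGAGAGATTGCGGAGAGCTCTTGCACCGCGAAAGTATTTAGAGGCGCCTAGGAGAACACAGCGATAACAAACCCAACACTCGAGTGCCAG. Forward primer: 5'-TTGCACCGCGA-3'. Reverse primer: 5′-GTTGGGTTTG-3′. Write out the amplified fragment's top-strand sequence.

5'-TTGCACCGCGAAAGTATTTAGAGGCGCCTAGGAGAACACAGCGATAACAAACCCAAC-3'

The forward primer matches the template at positions 99–109.
Reverse complement of the reverse primer: CAAACCCAAC. This occurs on the top strand at positions 146–155.
The product is the template from position 99 through 155 (57 bp).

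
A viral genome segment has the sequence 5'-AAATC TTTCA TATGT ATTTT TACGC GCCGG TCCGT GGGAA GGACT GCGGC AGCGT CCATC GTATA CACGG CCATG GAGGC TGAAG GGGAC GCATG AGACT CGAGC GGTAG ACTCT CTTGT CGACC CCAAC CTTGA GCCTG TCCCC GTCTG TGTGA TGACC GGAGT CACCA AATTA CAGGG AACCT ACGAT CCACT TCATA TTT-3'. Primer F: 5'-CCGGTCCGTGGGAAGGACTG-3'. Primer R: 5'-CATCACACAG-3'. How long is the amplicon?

Scanning the template, CCGGTCCGTGGGAAGGACTG occurs at positions 27–46; this primer anneals to the bottom strand there with its 3' end pointing downstream.
The reverse primer's reverse complement is CTGTGTGATG, which matches the template at positions 148–157.
Product length = (reverse-primer end) − (forward-primer start) + 1 = 157 − 27 + 1 = 131 bp.

131 bp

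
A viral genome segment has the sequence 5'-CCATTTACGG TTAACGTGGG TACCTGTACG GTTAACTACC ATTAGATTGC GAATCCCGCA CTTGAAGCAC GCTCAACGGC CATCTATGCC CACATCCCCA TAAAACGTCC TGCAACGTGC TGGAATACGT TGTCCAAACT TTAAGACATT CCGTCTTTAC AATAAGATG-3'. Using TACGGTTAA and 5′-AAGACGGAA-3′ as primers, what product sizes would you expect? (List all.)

The forward primer TACGGTTAA matches the top strand at positions 6–14, 27–35.
The reverse primer's reverse complement is TTCCGTCTT, matching at positions 149–157.
Each forward site pairs with the reverse site to give a product ending at position 157: sizes 152, 131 bp.

152 bp, 131 bp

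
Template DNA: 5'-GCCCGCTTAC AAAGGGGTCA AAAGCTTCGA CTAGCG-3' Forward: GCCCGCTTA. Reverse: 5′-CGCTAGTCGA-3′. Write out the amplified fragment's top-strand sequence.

5'-GCCCGCTTACAAAGGGGTCAAAAGCTTCGACTAGCG-3'

The forward primer matches the template at positions 1–9.
Taking the reverse complement of CGCTAGTCGA gives TCGACTAGCG, found at positions 27–36 on the template; the primer anneals here to the top strand with its 3' end pointing upstream.
The product is the template from position 1 through 36 (36 bp).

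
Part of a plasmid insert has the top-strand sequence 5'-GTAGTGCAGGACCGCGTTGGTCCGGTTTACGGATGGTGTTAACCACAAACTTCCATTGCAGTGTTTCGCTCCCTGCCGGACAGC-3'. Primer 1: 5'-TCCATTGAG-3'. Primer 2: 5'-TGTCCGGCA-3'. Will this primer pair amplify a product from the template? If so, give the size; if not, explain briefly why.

No product — primer 1 has no binding site in the template.

Primer 1 (TCCATTGAG) does not match the top strand, and its reverse complement CTCAATGGA does not match either.
With no annealing site for primer 1, no amplification occurs.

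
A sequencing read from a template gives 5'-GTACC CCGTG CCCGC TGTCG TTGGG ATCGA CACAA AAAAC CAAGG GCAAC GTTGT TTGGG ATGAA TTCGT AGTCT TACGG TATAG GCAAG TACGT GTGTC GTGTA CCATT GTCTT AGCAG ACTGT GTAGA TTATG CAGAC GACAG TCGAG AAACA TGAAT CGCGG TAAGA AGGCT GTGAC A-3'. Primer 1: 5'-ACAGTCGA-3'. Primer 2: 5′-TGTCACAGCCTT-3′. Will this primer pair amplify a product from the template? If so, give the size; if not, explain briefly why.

Yes — a 40 bp product.

Primer 1 (ACAGTCGA) matches the top strand at positions 142–149; it acts as a forward primer.
Primer 2's reverse complement is AAGGCTGTGACA, matching the top strand at positions 170–181; it acts as a reverse primer.
The 3' ends face each other across positions 142–181, giving a 40 bp product.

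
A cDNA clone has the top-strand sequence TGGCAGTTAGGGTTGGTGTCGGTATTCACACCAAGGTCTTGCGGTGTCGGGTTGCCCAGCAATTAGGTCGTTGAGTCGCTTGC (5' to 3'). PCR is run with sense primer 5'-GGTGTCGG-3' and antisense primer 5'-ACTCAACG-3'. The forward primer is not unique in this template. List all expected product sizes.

62 bp, 34 bp

The forward primer GGTGTCGG matches the top strand at positions 15–22, 43–50.
The reverse primer's reverse complement is CGTTGAGT, matching at positions 69–76.
Each forward site pairs with the reverse site to give a product ending at position 76: sizes 62, 34 bp.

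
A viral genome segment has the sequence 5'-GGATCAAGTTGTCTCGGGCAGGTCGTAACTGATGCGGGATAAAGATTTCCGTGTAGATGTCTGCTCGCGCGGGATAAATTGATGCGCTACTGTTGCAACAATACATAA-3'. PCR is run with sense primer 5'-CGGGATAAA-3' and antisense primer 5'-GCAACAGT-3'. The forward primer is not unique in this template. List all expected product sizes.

62 bp, 27 bp

The forward primer CGGGATAAA matches the top strand at positions 35–43, 70–78.
The reverse primer's reverse complement is ACTGTTGC, matching at positions 89–96.
Each forward site pairs with the reverse site to give a product ending at position 96: sizes 62, 27 bp.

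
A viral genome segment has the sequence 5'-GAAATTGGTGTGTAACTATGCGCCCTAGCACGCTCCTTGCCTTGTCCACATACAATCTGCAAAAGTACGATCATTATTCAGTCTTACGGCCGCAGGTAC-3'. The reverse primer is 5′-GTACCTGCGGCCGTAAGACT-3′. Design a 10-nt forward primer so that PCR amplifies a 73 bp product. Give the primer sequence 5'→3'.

5'-AGCACGCTCC-3'

The reverse primer's reverse complement AGTCTTACGGCCGCAGGTAC matches the template at positions 80–99, so the product ends at position 99.
A 73 bp product then starts at position 99 − 73 + 1 = 27.
The forward primer is identical to the top strand there: AGCACGCTCC.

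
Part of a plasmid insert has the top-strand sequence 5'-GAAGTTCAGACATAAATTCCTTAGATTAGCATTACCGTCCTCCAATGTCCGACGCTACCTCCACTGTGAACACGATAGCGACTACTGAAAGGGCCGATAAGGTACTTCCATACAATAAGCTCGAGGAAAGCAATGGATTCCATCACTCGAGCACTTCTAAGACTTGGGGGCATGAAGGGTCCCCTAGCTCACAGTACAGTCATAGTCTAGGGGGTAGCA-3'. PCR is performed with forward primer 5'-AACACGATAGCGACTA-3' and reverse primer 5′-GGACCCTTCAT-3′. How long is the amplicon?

114 bp

Forward primer AACACGATAGCGACTA is found on the top strand at positions 69–84.
The reverse primer's reverse complement is ATGAAGGGTCC, which matches the template at positions 172–182.
The product runs from position 69 to position 182, so its length is 182 − 69 + 1 = 114 bp.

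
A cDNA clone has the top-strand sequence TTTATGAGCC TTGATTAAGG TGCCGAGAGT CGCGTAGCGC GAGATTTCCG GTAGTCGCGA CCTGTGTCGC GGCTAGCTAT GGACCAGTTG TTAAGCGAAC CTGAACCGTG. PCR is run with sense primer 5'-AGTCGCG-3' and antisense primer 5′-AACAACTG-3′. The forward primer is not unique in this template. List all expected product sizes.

The forward primer AGTCGCG matches the top strand at positions 28–34, 53–59.
The reverse primer's reverse complement is CAGTTGTT, matching at positions 85–92.
Each forward site pairs with the reverse site to give a product ending at position 92: sizes 65, 40 bp.

65 bp, 40 bp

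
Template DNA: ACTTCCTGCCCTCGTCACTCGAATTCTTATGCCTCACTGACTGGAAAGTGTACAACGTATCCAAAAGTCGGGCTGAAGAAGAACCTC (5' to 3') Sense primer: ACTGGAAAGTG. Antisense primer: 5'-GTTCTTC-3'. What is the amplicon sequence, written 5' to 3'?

Forward primer ACTGGAAAGTG is found on the top strand at positions 40–50.
Reverse complement of the reverse primer: GAAGAAC. This occurs on the top strand at positions 78–84.
The product is the template from position 40 through 84 (45 bp).

5'-ACTGGAAAGTGTACAACGTATCCAAAAGTCGGGCTGAAGAAGAAC-3'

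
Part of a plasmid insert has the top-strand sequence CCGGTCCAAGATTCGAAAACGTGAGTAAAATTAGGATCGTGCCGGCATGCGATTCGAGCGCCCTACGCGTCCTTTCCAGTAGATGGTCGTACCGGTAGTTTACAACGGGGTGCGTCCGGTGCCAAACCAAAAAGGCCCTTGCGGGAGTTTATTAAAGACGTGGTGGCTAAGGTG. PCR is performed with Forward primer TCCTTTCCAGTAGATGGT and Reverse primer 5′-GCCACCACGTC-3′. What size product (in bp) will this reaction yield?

The forward primer matches the template at positions 70–87.
Taking the reverse complement of GCCACCACGTC gives GACGTGGTGGC, found at positions 157–167 on the template; the primer anneals here to the top strand with its 3' end pointing upstream.
Product length = (reverse-primer end) − (forward-primer start) + 1 = 167 − 70 + 1 = 98 bp.

98 bp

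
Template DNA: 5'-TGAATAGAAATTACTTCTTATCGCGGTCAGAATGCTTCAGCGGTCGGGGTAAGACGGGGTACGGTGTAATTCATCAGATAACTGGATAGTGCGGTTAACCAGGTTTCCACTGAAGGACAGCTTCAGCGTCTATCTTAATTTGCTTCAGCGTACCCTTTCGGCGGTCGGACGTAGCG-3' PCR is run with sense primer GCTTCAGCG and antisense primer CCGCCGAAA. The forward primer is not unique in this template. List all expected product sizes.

The forward primer GCTTCAGCG matches the top strand at positions 34–42, 120–128, 142–150.
The reverse primer's reverse complement is TTTCGGCGG, matching at positions 156–164.
Each forward site pairs with the reverse site to give a product ending at position 164: sizes 131, 45, 23 bp.

131 bp, 45 bp, 23 bp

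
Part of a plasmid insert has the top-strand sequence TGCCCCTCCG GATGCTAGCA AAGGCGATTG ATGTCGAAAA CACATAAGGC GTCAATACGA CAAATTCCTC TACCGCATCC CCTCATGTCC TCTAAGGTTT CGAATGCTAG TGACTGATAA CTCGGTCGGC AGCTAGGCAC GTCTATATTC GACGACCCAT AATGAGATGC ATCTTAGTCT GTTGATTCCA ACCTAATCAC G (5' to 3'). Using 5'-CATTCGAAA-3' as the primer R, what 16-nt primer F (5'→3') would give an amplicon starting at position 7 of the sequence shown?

The reverse primer's reverse complement TTTCGAATG matches the template at positions 98–106; the product starts at position 7.
The forward primer is identical to the top strand over positions 7–22: TCCGGATGCTAGCAAA.

5'-TCCGGATGCTAGCAAA-3'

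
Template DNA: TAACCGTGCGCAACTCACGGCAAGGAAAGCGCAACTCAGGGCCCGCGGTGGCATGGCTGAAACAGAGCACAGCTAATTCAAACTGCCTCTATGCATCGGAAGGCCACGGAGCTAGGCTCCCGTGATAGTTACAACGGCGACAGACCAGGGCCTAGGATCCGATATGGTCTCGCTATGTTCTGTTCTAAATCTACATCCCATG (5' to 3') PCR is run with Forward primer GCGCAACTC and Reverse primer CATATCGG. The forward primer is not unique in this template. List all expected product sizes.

159 bp, 138 bp

The forward primer GCGCAACTC matches the top strand at positions 8–16, 29–37.
The reverse primer's reverse complement is CCGATATG, matching at positions 159–166.
Each forward site pairs with the reverse site to give a product ending at position 166: sizes 159, 138 bp.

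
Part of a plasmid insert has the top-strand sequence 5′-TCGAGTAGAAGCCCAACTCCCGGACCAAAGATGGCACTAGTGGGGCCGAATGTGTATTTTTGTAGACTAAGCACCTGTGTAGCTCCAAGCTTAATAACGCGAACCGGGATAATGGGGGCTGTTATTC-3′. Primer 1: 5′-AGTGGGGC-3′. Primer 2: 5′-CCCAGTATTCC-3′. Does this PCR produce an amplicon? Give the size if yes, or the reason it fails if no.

No product — primer 2 has no binding site in the template.

Primer 2 (CCCAGTATTCC) does not match the top strand, and its reverse complement GGAATACTGGG does not match either.
With no annealing site for primer 2, no amplification occurs.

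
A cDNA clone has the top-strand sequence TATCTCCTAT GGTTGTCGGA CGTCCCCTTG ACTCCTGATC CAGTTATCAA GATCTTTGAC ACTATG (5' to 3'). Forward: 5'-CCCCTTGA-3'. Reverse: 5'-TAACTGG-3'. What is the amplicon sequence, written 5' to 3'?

The forward primer matches the template at positions 24–31.
The reverse primer's reverse complement is CCAGTTA, which matches the template at positions 40–46.
The product is the template from position 24 through 46 (23 bp).

5'-CCCCTTGACTCCTGATCCAGTTA-3'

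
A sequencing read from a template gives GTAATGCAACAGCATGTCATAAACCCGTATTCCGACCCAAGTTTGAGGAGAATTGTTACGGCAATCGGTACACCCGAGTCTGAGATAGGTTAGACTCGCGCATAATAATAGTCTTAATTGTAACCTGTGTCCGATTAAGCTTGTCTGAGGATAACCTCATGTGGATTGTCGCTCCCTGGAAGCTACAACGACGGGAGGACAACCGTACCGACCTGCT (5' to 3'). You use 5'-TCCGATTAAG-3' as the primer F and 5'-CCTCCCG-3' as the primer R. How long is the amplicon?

Scanning the template, TCCGATTAAG occurs at positions 130–139; this primer anneals to the bottom strand there with its 3' end pointing downstream.
Reverse complement of the reverse primer: CGGGAGG. This occurs on the top strand at positions 192–198.
The product runs from position 130 to position 198, so its length is 198 − 130 + 1 = 69 bp.

69 bp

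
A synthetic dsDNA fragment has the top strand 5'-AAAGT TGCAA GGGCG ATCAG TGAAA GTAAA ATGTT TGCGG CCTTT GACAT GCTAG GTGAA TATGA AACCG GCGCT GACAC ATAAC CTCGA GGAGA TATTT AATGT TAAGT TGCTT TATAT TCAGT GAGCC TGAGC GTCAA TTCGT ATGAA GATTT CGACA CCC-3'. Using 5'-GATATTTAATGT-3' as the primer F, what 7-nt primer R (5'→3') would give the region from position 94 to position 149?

5'-TCATACG-3'

The product's 3' end on the top strand is position 149.
The reverse primer anneals to the top strand over positions 143–149, i.e. to CGTATGA.
Its sequence written 5'→3' is the reverse complement: TCATACG.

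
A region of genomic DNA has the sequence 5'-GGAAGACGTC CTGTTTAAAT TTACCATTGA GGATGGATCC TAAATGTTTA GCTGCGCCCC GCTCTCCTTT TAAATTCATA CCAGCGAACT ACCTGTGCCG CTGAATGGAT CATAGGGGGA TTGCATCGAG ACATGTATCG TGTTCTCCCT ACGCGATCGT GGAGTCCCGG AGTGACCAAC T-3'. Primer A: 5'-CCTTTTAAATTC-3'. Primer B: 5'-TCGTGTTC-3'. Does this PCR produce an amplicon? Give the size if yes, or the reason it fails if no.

Primer A (CCTTTTAAATTC) matches the top strand at positions 66–77 (3' end points downstream).
Primer B (TCGTGTTC) also matches the top strand directly, at positions 138–145 — its reverse complement GAACACGA is not present.
Both primers anneal to the bottom strand with 3' ends pointing the same way, so neither can prime synthesis back toward the other.

No product — both primers anneal to the same strand and extend in the same direction.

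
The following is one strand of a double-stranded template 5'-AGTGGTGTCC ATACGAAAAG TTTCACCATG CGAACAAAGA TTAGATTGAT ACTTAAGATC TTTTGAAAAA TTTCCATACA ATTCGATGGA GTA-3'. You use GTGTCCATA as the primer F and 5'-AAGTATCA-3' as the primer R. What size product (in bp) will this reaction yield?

50 bp

Scanning the template, GTGTCCATA occurs at positions 5–13; this primer anneals to the bottom strand there with its 3' end pointing downstream.
Taking the reverse complement of AAGTATCA gives TGATACTT, found at positions 47–54 on the template; the primer anneals here to the top strand with its 3' end pointing upstream.
Product length = (reverse-primer end) − (forward-primer start) + 1 = 54 − 5 + 1 = 50 bp.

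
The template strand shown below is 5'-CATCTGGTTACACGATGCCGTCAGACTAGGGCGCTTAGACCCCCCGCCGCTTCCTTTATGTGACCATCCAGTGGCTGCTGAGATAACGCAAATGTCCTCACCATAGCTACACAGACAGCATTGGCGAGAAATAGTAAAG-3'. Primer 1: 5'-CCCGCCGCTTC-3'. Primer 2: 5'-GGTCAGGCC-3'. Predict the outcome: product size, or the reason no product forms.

Primer 2 (GGTCAGGCC) does not match the top strand, and its reverse complement GGCCTGACC does not match either.
With no annealing site for primer 2, no amplification occurs.

No product — primer 2 has no binding site in the template.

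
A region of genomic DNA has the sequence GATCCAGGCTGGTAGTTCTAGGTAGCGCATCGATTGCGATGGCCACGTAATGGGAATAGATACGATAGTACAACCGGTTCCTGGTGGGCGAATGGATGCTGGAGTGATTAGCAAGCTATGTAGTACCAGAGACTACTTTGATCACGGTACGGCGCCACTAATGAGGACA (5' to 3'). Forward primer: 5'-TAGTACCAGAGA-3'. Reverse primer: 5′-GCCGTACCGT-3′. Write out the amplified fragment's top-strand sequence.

The forward primer matches the template at positions 121–132.
Reverse complement of the reverse primer: ACGGTACGGC. This occurs on the top strand at positions 144–153.
The product is the template from position 121 through 153 (33 bp).

5'-TAGTACCAGAGACTACTTTGATCACGGTACGGC-3'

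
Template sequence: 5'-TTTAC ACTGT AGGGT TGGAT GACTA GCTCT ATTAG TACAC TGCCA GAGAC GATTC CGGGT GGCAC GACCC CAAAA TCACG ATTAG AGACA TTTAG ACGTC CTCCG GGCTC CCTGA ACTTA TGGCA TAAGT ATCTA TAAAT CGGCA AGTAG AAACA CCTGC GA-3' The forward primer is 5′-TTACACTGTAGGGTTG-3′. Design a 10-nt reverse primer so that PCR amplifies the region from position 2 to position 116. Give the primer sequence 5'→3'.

5'-TTCAGGGAGC-3'

The product's 3' end on the top strand is position 116.
The reverse primer anneals to the top strand over positions 107–116, i.e. to GCTCCCTGAA.
Its sequence written 5'→3' is the reverse complement: TTCAGGGAGC.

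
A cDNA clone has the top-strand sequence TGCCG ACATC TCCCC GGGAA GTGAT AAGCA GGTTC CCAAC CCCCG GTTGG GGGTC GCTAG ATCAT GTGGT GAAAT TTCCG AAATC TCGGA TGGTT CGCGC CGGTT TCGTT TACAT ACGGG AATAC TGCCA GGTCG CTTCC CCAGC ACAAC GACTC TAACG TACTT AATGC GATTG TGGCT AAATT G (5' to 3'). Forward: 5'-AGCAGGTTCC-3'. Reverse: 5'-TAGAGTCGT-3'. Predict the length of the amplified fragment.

131 bp

Scanning the template, AGCAGGTTCC occurs at positions 27–36; this primer anneals to the bottom strand there with its 3' end pointing downstream.
Taking the reverse complement of TAGAGTCGT gives ACGACTCTA, found at positions 149–157 on the template; the primer anneals here to the top strand with its 3' end pointing upstream.
The product runs from position 27 to position 157, so its length is 157 − 27 + 1 = 131 bp.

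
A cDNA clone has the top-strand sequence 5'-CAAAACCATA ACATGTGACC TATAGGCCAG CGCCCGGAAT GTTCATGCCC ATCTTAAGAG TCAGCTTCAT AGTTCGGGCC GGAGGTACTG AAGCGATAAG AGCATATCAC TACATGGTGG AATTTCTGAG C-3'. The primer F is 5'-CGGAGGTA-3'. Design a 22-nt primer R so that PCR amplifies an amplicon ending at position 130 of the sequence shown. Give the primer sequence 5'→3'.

The forward primer binds at positions 80–87; the product's 3' end on the top strand is position 130.
The reverse primer anneals to the top strand over positions 109–130, i.e. to ACTACATGGTGGAATTTCTGAG.
Its sequence written 5'→3' is the reverse complement: CTCAGAAATTCCACCATGTAGT.

5'-CTCAGAAATTCCACCATGTAGT-3'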